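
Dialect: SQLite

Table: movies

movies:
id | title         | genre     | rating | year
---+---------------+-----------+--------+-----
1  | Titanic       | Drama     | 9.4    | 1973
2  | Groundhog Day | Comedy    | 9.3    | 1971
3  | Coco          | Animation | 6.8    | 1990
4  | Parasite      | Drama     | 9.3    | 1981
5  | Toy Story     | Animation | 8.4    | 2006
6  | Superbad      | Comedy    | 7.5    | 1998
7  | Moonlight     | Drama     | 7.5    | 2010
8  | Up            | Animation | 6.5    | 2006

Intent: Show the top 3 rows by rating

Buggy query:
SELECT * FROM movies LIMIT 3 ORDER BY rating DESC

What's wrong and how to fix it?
Bug: LIMIT must come after ORDER BY

Fix: Sort with ORDER BY, then apply LIMIT

Corrected query:
SELECT * FROM movies ORDER BY rating DESC LIMIT 3

Result:
id | title         | genre  | rating | year
---+---------------+--------+--------+-----
1  | Titanic       | Drama  | 9.4    | 1973
2  | Groundhog Day | Comedy | 9.3    | 1971
4  | Parasite      | Drama  | 9.3    | 1981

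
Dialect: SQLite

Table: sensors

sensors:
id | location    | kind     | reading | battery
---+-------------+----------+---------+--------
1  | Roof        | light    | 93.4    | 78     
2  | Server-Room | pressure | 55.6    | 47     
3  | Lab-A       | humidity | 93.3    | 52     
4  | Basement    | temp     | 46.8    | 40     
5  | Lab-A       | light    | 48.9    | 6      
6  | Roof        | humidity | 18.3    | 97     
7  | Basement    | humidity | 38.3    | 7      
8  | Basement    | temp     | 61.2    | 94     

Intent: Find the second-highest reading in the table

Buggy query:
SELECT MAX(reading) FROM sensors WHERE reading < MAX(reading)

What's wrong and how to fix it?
Bug: MAX(reading) on the right of the comparison is an aggregate-in-WHERE error

Fix: Compute the overall MAX in a subquery, then take MAX of rows below it

Corrected query:
SELECT MAX(reading) FROM sensors WHERE reading < (SELECT MAX(reading) FROM sensors)

Result:
MAX(reading)
------------
93.3        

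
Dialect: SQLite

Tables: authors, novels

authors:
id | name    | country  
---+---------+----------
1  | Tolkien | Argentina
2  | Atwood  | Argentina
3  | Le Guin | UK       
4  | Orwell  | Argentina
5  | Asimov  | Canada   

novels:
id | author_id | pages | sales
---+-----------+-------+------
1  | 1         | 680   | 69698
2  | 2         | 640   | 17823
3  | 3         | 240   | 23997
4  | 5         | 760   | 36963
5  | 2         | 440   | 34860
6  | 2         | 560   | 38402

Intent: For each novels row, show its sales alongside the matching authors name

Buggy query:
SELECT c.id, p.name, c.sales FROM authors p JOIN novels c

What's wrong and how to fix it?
Bug: JOIN with no ON clause produces a cartesian product; every novels row pairs with every authors row

Fix: Specify the join condition linking the foreign key to the parent id

Corrected query:
SELECT c.id, p.name, c.sales FROM authors p JOIN novels c ON c.author_id = p.id

Result:
id | name    | sales
---+---------+------
1  | Tolkien | 69698
2  | Atwood  | 17823
3  | Le Guin | 23997
4  | Asimov  | 36963
5  | Atwood  | 34860
6  | Atwood  | 38402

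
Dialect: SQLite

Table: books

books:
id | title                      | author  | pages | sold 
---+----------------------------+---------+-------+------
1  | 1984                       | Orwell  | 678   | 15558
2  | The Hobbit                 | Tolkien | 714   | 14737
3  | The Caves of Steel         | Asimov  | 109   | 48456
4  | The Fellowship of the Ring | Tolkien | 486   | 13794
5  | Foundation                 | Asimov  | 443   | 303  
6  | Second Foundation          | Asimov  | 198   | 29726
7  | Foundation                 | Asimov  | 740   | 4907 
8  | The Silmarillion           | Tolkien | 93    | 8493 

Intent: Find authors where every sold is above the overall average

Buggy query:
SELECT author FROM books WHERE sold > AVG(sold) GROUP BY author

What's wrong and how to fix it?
Bug: WHERE evaluates per row before aggregation, so AVG() is unavailable

Fix: Use a subquery for AVG and a HAVING MIN(...) filter so the condition holds for every row in the group

Corrected query:
SELECT author FROM books GROUP BY author HAVING MIN(sold) > (SELECT AVG(sold) FROM books)

Result:
(no rows)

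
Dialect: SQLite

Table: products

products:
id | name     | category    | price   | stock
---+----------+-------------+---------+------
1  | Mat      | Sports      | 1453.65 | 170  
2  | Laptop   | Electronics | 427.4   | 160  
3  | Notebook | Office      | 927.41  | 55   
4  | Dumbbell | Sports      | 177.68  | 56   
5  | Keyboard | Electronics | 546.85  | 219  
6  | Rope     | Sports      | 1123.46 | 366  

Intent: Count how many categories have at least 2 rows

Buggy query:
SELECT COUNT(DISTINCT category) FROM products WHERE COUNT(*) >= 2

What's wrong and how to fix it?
Bug: COUNT(*) cannot appear in WHERE; the per-group count doesn't exist yet

Fix: Use a subquery that GROUPs and filters with HAVING, then count its rows

Corrected query:
SELECT COUNT(*) FROM (SELECT category FROM products GROUP BY category HAVING COUNT(*) >= 2)

Result:
COUNT(*)
--------
2       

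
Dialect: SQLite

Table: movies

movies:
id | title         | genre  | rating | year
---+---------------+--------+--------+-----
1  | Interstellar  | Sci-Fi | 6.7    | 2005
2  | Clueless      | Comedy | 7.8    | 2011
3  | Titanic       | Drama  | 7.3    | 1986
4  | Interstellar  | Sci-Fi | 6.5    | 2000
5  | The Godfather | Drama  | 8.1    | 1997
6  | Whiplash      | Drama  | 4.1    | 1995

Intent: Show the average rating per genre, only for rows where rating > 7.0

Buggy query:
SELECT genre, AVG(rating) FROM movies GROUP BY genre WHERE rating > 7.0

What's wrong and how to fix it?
Bug: WHERE cannot follow GROUP BY

Fix: Move the WHERE clause before GROUP BY

Corrected query:
SELECT genre, AVG(rating) FROM movies WHERE rating > 7.0 GROUP BY genre

Result:
genre  | AVG(rating)
-------+------------
Comedy | 7.8        
Drama  | 7.7        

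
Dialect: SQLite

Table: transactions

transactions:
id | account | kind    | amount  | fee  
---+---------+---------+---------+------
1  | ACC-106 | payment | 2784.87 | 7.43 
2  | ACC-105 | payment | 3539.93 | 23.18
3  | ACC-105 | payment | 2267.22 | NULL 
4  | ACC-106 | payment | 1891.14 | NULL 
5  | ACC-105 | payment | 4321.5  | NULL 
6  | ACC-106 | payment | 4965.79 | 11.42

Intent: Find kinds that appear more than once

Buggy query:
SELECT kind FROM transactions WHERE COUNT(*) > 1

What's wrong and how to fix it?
Bug: COUNT(*) is an aggregate and cannot be used in WHERE

Fix: GROUP BY kind, then filter groups with HAVING COUNT(*) > 1

Corrected query:
SELECT kind FROM transactions GROUP BY kind HAVING COUNT(*) > 1

Result:
kind   
-------
payment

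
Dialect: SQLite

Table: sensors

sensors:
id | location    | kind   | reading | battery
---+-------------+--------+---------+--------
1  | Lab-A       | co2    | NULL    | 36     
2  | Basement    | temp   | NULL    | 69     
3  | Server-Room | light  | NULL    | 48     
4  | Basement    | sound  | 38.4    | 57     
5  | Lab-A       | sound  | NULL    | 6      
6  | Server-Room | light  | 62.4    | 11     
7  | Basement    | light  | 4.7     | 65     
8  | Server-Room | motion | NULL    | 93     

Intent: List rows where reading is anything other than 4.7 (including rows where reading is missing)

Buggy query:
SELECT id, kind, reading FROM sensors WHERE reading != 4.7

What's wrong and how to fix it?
Bug: 'reading != 4.7' is unknown when reading is NULL, so NULL rows are silently excluded

Fix: Add an explicit OR reading IS NULL to include the missing-value rows

Corrected query:
SELECT id, kind, reading FROM sensors WHERE reading != 4.7 OR reading IS NULL

Result:
id | kind   | reading
---+--------+--------
1  | co2    | NULL   
2  | temp   | NULL   
3  | light  | NULL   
4  | sound  | 38.4   
5  | sound  | NULL   
6  | light  | 62.4   
8  | motion | NULL   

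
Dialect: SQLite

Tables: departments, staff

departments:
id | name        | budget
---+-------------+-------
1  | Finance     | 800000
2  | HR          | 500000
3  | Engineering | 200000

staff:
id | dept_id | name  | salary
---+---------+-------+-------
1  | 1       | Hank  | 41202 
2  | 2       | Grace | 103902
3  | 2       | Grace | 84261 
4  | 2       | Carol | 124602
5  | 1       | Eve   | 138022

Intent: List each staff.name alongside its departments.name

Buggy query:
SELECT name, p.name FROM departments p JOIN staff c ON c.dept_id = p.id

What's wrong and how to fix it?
Bug: 'name' exists in both joined tables, so the database can't tell which one is meant

Fix: Prefix ambiguous columns with the table alias

Corrected query:
SELECT c.name, p.name FROM departments p JOIN staff c ON c.dept_id = p.id

Result:
name  | name   
------+--------
Hank  | Finance
Grace | HR     
Grace | HR     
Carol | HR     
Eve   | Finance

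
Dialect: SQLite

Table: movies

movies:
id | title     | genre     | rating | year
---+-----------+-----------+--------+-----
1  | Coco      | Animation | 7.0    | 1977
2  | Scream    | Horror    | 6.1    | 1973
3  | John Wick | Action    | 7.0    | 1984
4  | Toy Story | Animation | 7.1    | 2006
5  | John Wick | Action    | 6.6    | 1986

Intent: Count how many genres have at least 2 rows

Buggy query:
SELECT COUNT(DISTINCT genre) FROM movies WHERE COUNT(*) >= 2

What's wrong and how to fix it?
Bug: COUNT(*) cannot appear in WHERE; the per-group count doesn't exist yet

Fix: Use a subquery that GROUPs and filters with HAVING, then count its rows

Corrected query:
SELECT COUNT(*) FROM (SELECT genre FROM movies GROUP BY genre HAVING COUNT(*) >= 2)

Result:
COUNT(*)
--------
2       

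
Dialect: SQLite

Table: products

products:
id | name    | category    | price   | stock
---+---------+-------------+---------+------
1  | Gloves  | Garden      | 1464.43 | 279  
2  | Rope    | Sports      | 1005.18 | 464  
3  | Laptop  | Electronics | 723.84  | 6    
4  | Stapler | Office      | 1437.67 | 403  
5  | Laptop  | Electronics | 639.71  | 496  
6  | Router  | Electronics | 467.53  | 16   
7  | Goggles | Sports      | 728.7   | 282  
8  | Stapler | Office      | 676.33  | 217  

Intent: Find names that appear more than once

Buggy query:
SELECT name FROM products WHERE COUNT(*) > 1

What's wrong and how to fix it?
Bug: WHERE can't reference COUNT(*); aggregates are computed after WHERE

Fix: Group first, then use HAVING for the count condition

Corrected query:
SELECT name FROM products GROUP BY name HAVING COUNT(*) > 1

Result:
name   
-------
Laptop 
Stapler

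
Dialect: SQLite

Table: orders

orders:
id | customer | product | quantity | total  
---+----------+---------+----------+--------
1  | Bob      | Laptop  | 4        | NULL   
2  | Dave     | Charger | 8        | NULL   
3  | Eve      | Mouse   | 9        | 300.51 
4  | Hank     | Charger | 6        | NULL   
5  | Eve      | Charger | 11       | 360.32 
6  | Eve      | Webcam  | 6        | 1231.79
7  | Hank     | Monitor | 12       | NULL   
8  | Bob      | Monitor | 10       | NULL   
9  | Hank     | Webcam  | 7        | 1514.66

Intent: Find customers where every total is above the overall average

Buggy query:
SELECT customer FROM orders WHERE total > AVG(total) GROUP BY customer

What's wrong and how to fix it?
Bug: AVG() is an aggregate; it can't sit directly in WHERE

Fix: Compute the overall average in a scalar subquery and compare each group's MIN against it in HAVING

Corrected query:
SELECT customer FROM orders GROUP BY customer HAVING MIN(total) > (SELECT AVG(total) FROM orders)

Result:
customer
--------
Hank    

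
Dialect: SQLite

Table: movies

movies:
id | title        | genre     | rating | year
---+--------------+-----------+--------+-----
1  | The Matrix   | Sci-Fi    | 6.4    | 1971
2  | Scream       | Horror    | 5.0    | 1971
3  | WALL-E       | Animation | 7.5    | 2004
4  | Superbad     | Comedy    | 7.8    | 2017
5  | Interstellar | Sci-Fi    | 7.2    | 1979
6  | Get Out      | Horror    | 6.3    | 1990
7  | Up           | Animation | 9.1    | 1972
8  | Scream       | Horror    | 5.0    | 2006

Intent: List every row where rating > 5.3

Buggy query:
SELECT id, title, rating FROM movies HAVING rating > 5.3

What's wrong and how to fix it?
Bug: HAVING filters the output of aggregation, but this query has no GROUP BY and no aggregate functions, so SQLite rejects it (HAVING clause on a non-aggregate query); the condition here is per row

Fix: Replace HAVING with WHERE since the condition applies to individual rows

Corrected query:
SELECT id, title, rating FROM movies WHERE rating > 5.3

Result:
id | title        | rating
---+--------------+-------
1  | The Matrix   | 6.4   
3  | WALL-E       | 7.5   
4  | Superbad     | 7.8   
5  | Interstellar | 7.2   
6  | Get Out      | 6.3   
7  | Up           | 9.1   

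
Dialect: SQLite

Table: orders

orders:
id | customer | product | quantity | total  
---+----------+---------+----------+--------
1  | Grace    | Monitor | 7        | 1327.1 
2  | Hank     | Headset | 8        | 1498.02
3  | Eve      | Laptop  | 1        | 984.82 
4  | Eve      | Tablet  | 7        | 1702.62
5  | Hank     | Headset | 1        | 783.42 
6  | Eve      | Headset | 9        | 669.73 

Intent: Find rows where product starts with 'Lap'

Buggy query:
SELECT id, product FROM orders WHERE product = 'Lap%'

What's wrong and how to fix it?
Bug: Wildcards only work with LIKE; '=' treats '%' as a literal character

Fix: Use LIKE for wildcard pattern matching

Corrected query:
SELECT id, product FROM orders WHERE product LIKE 'Lap%'

Result:
id | product
---+--------
3  | Laptop 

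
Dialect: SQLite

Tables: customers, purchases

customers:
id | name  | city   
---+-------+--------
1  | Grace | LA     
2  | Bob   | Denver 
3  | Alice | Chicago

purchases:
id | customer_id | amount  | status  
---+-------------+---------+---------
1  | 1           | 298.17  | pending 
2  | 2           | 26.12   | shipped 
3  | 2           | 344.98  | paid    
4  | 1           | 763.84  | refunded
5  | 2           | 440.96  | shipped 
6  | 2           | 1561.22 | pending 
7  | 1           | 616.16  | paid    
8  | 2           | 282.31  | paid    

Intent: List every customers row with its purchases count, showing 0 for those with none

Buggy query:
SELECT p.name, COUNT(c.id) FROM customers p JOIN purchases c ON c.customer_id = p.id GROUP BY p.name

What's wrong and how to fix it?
Bug: INNER JOIN drops customers rows that have no matching purchases rows

Fix: Use LEFT JOIN so parents without children still appear (COUNT(c.id) gives 0)

Corrected query:
SELECT p.name, COUNT(c.id) FROM customers p LEFT JOIN purchases c ON c.customer_id = p.id GROUP BY p.name

Result:
name  | COUNT(c.id)
------+------------
Alice | 0          
Bob   | 5          
Grace | 3          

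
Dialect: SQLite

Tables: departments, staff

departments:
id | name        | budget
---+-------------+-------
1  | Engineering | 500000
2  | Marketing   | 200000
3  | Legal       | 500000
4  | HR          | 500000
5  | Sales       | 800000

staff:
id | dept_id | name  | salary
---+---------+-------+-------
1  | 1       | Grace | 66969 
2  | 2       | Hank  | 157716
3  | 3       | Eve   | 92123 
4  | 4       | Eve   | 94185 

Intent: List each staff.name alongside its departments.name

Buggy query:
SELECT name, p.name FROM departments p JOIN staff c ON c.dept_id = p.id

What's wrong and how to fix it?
Bug: 'name' exists in both joined tables, so the database can't tell which one is meant

Fix: Qualify the column with its table alias (c.name)

Corrected query:
SELECT c.name, p.name FROM departments p JOIN staff c ON c.dept_id = p.id

Result:
name  | name       
------+------------
Grace | Engineering
Hank  | Marketing  
Eve   | Legal      
Eve   | HR         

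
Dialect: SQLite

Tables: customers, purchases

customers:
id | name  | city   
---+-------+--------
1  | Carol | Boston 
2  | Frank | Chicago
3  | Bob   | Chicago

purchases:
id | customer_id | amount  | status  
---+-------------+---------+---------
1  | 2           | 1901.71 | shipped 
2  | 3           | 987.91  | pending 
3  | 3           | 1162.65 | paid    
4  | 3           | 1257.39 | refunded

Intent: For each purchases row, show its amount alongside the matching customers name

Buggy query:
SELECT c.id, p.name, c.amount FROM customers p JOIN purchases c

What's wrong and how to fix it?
Bug: Missing join condition: each purchases row is matched to all customers rows instead of just its own

Fix: Add ON c.customer_id = p.id to the JOIN

Corrected query:
SELECT c.id, p.name, c.amount FROM customers p JOIN purchases c ON c.customer_id = p.id

Result:
id | name  | amount 
---+-------+--------
1  | Frank | 1901.71
2  | Bob   | 987.91 
3  | Bob   | 1162.65
4  | Bob   | 1257.39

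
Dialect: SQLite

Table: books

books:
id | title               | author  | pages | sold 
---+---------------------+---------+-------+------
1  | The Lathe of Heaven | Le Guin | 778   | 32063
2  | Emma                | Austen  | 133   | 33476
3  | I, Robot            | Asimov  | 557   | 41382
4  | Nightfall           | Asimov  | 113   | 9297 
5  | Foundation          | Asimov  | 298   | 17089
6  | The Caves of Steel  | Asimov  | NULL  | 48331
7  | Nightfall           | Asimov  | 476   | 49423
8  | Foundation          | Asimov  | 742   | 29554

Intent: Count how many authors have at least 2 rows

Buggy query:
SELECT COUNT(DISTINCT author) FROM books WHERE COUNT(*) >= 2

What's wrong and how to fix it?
Bug: COUNT(*) cannot appear in WHERE; the per-group count doesn't exist yet

Fix: Group first with HAVING COUNT(*) >= 2, then COUNT the resulting groups

Corrected query:
SELECT COUNT(*) FROM (SELECT author FROM books GROUP BY author HAVING COUNT(*) >= 2)

Result:
COUNT(*)
--------
1       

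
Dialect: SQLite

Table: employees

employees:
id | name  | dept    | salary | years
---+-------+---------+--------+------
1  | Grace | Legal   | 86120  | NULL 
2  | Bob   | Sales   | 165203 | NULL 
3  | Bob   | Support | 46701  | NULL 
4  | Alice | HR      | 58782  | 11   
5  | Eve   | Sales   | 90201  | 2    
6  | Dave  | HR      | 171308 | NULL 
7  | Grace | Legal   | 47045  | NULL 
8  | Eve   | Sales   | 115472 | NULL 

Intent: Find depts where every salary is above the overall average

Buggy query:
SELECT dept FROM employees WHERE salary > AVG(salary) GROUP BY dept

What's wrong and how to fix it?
Bug: WHERE evaluates per row before aggregation, so AVG() is unavailable

Fix: Use a subquery for AVG and a HAVING MIN(...) filter so the condition holds for every row in the group

Corrected query:
SELECT dept FROM employees GROUP BY dept HAVING MIN(salary) > (SELECT AVG(salary) FROM employees)

Result:
(no rows)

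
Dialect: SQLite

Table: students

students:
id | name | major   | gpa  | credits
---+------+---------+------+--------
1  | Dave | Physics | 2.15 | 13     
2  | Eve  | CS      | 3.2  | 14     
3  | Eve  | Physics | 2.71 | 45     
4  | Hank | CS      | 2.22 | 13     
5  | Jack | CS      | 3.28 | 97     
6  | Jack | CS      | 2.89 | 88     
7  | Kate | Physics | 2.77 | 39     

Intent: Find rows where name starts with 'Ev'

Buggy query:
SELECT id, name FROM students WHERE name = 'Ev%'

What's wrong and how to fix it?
Bug: Wildcards only work with LIKE; '=' treats '%' as a literal character

Fix: Replace '=' with LIKE so 'Ev%' is treated as a pattern

Corrected query:
SELECT id, name FROM students WHERE name LIKE 'Ev%'

Result:
id | name
---+-----
2  | Eve 
3  | Eve 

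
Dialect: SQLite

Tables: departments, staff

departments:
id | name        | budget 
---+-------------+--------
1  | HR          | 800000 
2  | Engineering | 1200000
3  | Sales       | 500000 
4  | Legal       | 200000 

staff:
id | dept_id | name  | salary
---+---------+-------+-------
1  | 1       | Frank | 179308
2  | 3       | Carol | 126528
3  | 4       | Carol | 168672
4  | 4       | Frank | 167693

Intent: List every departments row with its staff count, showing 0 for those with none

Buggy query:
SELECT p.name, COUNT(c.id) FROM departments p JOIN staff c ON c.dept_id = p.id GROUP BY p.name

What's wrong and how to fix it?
Bug: An inner join excludes parents with zero children

Fix: Use LEFT JOIN so parents without children still appear (COUNT(c.id) gives 0)

Corrected query:
SELECT p.name, COUNT(c.id) FROM departments p LEFT JOIN staff c ON c.dept_id = p.id GROUP BY p.name

Result:
name        | COUNT(c.id)
------------+------------
Engineering | 0          
HR          | 1          
Legal       | 2          
Sales       | 1          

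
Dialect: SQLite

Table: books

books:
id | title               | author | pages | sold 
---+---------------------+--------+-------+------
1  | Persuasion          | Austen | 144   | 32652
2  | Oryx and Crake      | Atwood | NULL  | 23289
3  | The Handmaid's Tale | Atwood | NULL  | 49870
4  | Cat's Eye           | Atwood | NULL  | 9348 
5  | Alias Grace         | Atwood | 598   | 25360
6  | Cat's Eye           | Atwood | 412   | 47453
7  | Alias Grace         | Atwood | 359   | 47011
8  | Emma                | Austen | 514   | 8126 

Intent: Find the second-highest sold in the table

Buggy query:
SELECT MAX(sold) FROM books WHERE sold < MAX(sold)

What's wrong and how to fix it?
Bug: MAX(sold) on the right of the comparison is an aggregate-in-WHERE error

Fix: Put the inner MAX in a scalar subquery

Corrected query:
SELECT MAX(sold) FROM books WHERE sold < (SELECT MAX(sold) FROM books)

Result:
MAX(sold)
---------
47453    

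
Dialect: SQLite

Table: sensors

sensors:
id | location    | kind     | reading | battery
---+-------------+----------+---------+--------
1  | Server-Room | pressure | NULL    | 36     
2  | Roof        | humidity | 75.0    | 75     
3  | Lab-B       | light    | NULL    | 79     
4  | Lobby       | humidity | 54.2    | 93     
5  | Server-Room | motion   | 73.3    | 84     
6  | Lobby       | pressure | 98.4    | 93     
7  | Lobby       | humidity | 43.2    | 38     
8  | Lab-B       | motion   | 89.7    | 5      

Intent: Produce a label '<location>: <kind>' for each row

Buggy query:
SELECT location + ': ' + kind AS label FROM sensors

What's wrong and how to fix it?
Bug: SQLite uses || for string concatenation; + coerces text to numbers (yielding 0)

Fix: Use the || operator for string concatenation

Corrected query:
SELECT location || ': ' || kind AS label FROM sensors

Result:
label                
---------------------
Server-Room: pressure
Roof: humidity       
Lab-B: light         
Lobby: humidity      
Server-Room: motion  
Lobby: pressure      
Lobby: humidity      
Lab-B: motion        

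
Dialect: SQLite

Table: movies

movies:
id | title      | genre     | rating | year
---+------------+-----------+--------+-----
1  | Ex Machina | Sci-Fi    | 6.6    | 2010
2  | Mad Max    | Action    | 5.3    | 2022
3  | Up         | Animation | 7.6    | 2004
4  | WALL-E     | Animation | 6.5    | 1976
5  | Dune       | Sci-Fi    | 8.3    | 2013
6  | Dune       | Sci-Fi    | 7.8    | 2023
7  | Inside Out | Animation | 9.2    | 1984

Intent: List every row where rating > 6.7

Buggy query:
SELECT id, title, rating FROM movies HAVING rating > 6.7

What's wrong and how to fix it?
Bug: HAVING filters the output of aggregation, but this query has no GROUP BY and no aggregate functions, so SQLite rejects it (HAVING clause on a non-aggregate query); the condition here is per row

Fix: Replace HAVING with WHERE since the condition applies to individual rows

Corrected query:
SELECT id, title, rating FROM movies WHERE rating > 6.7

Result:
id | title      | rating
---+------------+-------
3  | Up         | 7.6   
5  | Dune       | 8.3   
6  | Dune       | 7.8   
7  | Inside Out | 9.2   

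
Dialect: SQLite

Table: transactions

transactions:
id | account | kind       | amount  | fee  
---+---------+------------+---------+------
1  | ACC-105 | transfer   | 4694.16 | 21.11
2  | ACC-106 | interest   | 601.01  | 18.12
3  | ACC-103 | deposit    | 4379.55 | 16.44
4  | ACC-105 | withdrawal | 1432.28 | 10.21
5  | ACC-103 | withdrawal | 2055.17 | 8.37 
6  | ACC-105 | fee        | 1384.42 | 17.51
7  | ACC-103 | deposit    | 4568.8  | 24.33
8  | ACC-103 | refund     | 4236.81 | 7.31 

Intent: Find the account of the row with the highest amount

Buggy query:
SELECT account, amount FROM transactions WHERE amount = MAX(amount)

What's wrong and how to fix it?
Bug: WHERE is evaluated per row; an aggregate over the whole table isn't defined there

Fix: Wrap MAX in a scalar subquery so WHERE compares against a single value

Corrected query:
SELECT account, amount FROM transactions WHERE amount = (SELECT MAX(amount) FROM transactions)

Result:
account | amount 
--------+--------
ACC-105 | 4694.16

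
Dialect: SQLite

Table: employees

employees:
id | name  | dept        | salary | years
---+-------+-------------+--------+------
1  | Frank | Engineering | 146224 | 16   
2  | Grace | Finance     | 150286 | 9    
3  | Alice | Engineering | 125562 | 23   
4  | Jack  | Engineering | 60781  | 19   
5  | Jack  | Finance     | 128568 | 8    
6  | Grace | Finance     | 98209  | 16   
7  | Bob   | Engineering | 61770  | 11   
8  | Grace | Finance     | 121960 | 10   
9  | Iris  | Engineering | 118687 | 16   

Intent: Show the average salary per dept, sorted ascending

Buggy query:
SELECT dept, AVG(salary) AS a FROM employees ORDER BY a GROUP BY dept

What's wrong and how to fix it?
Bug: ORDER BY appears before GROUP BY; SQL clause order requires GROUP BY first

Fix: Move ORDER BY to the end, after GROUP BY

Corrected query:
SELECT dept, AVG(salary) AS a FROM employees GROUP BY dept ORDER BY a

Result:
dept        | a        
------------+----------
Engineering | 102604.8 
Finance     | 124755.75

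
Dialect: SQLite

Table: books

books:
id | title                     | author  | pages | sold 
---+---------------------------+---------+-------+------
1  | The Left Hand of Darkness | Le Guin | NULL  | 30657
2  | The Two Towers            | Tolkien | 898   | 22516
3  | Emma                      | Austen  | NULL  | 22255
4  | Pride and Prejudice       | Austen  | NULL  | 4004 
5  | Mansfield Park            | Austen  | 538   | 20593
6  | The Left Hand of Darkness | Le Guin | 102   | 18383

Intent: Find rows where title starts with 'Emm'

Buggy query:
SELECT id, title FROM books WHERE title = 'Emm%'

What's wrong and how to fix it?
Bug: '=' compares the literal string including the % character; pattern matching needs LIKE

Fix: Use LIKE for wildcard pattern matching

Corrected query:
SELECT id, title FROM books WHERE title LIKE 'Emm%'

Result:
id | title
---+------
3  | Emma 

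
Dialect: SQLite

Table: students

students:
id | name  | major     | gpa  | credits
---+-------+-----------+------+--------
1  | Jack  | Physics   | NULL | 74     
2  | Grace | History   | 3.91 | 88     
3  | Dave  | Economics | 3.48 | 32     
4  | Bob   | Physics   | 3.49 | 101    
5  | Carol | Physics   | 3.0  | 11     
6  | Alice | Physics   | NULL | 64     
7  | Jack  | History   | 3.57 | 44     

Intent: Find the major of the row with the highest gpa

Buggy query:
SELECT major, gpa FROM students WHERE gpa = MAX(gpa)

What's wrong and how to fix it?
Bug: MAX(gpa) is an aggregate and cannot be used directly in WHERE

Fix: Use a subquery: WHERE gpa = (SELECT MAX(gpa) FROM students)

Corrected query:
SELECT major, gpa FROM students WHERE gpa = (SELECT MAX(gpa) FROM students)

Result:
major   | gpa 
--------+-----
History | 3.91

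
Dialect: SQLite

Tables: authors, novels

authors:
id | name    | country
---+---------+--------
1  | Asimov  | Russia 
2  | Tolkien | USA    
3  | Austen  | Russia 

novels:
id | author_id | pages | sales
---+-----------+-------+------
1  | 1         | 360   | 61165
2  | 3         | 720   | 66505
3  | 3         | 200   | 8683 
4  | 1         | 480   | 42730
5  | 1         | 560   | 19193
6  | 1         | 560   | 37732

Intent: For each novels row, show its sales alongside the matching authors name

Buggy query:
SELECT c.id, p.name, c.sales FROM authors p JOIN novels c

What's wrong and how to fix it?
Bug: JOIN with no ON clause produces a cartesian product; every novels row pairs with every authors row

Fix: Add ON c.author_id = p.id to the JOIN

Corrected query:
SELECT c.id, p.name, c.sales FROM authors p JOIN novels c ON c.author_id = p.id

Result:
id | name   | sales
---+--------+------
1  | Asimov | 61165
2  | Austen | 66505
3  | Austen | 8683 
4  | Asimov | 42730
5  | Asimov | 19193
6  | Asimov | 37732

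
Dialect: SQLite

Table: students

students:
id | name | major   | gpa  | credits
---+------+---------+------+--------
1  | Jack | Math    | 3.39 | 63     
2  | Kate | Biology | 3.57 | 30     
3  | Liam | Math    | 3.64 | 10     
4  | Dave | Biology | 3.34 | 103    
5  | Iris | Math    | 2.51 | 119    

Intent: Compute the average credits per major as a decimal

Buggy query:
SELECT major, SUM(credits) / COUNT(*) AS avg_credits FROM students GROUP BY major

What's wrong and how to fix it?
Bug: Both operands are integers, so '/' performs integer division and truncates

Fix: Multiply by 1.0 (or CAST to REAL) to force floating-point division

Corrected query:
SELECT major, SUM(credits) * 1.0 / COUNT(*) AS avg_credits FROM students GROUP BY major

Result:
major   | avg_credits
--------+------------
Biology | 66.5       
Math    | 64         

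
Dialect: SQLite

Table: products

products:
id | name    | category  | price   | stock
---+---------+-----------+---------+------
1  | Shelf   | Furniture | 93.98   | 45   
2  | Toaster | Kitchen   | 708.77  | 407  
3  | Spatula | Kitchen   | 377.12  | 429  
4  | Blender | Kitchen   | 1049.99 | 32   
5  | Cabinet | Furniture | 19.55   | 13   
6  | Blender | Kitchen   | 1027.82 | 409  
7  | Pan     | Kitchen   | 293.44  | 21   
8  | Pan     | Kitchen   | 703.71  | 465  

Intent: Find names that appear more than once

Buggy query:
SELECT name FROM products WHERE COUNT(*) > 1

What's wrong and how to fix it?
Bug: COUNT(*) is an aggregate and cannot be used in WHERE

Fix: GROUP BY name, then filter groups with HAVING COUNT(*) > 1

Corrected query:
SELECT name FROM products GROUP BY name HAVING COUNT(*) > 1

Result:
name   
-------
Blender
Pan    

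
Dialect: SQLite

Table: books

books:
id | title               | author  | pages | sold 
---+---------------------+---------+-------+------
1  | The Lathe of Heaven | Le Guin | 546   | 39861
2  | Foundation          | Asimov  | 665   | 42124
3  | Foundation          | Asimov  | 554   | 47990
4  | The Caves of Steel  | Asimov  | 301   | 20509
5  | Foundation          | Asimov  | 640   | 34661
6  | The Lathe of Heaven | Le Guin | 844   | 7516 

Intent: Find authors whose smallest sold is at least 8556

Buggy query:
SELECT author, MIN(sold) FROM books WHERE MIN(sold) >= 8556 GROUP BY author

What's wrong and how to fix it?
Bug: MIN() in WHERE is a misuse of aggregate

Fix: Use HAVING for the per-group MIN condition

Corrected query:
SELECT author, MIN(sold) FROM books GROUP BY author HAVING MIN(sold) >= 8556

Result:
author | MIN(sold)
-------+----------
Asimov | 20509    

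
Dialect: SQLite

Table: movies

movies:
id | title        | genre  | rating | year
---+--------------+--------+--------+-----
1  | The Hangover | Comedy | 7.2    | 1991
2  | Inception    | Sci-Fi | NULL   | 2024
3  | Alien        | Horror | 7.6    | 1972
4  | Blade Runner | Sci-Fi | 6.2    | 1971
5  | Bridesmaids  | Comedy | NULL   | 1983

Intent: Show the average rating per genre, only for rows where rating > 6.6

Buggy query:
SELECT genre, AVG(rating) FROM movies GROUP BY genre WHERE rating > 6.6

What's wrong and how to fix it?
Bug: Row-level WHERE must come before GROUP BY in the clause order

Fix: Move the WHERE clause before GROUP BY

Corrected query:
SELECT genre, AVG(rating) FROM movies WHERE rating > 6.6 GROUP BY genre

Result:
genre  | AVG(rating)
-------+------------
Comedy | 7.2        
Horror | 7.6        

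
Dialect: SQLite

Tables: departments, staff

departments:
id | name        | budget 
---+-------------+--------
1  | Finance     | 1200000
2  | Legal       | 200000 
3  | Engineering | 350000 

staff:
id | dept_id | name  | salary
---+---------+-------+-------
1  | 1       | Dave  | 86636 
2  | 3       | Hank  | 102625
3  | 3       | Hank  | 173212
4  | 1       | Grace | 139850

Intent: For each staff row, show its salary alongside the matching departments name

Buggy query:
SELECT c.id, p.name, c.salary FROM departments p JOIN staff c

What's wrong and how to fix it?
Bug: Missing join condition: each staff row is matched to all departments rows instead of just its own

Fix: Specify the join condition linking the foreign key to the parent id

Corrected query:
SELECT c.id, p.name, c.salary FROM departments p JOIN staff c ON c.dept_id = p.id

Result:
id | name        | salary
---+-------------+-------
1  | Finance     | 86636 
2  | Engineering | 102625
3  | Engineering | 173212
4  | Finance     | 139850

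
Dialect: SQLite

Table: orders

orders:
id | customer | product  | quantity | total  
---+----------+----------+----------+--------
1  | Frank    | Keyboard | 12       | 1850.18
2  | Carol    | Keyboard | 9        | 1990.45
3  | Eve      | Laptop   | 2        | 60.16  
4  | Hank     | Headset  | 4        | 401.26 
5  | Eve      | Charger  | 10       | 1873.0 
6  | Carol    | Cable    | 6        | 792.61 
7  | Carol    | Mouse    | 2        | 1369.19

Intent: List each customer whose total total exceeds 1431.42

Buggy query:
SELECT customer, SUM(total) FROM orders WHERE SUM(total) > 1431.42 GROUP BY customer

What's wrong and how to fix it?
Bug: WHERE runs before GROUP BY, so aggregates aren't available there

Fix: Use HAVING (which filters groups after aggregation) instead of WHERE

Corrected query:
SELECT customer, SUM(total) FROM orders GROUP BY customer HAVING SUM(total) > 1431.42

Result:
customer | SUM(total)
---------+-----------
Carol    | 4152.25   
Eve      | 1933.16   
Frank    | 1850.18   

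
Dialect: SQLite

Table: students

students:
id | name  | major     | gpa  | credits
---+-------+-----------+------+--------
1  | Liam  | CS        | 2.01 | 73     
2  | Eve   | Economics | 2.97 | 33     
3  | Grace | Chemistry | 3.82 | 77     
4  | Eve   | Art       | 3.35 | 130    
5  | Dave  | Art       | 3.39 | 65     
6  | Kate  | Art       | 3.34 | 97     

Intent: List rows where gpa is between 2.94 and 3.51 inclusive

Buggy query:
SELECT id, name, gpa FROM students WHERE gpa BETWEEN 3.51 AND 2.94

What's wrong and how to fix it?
Bug: BETWEEN expects the lower bound first; with 3.51 AND 2.94 the range is empty

Fix: Write BETWEEN 2.94 AND 3.51

Corrected query:
SELECT id, name, gpa FROM students WHERE gpa BETWEEN 2.94 AND 3.51

Result:
id | name | gpa 
---+------+-----
2  | Eve  | 2.97
4  | Eve  | 3.35
5  | Dave | 3.39
6  | Kate | 3.34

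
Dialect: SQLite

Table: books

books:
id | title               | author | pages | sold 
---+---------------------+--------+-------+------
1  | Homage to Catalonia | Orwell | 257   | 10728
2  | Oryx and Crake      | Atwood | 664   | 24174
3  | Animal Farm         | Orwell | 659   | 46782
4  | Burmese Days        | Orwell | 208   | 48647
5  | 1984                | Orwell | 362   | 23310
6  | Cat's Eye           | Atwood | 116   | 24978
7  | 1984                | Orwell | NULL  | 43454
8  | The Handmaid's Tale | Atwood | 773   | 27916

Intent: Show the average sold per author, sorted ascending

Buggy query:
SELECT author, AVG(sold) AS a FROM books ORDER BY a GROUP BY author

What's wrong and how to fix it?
Bug: GROUP BY must precede ORDER BY

Fix: Reorder: SELECT … FROM … GROUP BY … ORDER BY …

Corrected query:
SELECT author, AVG(sold) AS a FROM books GROUP BY author ORDER BY a

Result:
author | a           
-------+-------------
Atwood | 25689.333333
Orwell | 34584.2     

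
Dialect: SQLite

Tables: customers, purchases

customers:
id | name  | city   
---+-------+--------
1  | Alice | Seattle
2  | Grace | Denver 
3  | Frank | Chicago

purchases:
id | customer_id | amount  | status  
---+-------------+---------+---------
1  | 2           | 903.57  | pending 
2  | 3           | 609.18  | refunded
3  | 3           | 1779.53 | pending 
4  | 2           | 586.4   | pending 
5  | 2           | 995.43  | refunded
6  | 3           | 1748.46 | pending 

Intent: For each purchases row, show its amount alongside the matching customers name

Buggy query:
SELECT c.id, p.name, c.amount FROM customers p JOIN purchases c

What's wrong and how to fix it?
Bug: JOIN with no ON clause produces a cartesian product; every purchases row pairs with every customers row

Fix: Add ON c.customer_id = p.id to the JOIN

Corrected query:
SELECT c.id, p.name, c.amount FROM customers p JOIN purchases c ON c.customer_id = p.id

Result:
id | name  | amount 
---+-------+--------
1  | Grace | 903.57 
2  | Frank | 609.18 
3  | Frank | 1779.53
4  | Grace | 586.4  
5  | Grace | 995.43 
6  | Frank | 1748.46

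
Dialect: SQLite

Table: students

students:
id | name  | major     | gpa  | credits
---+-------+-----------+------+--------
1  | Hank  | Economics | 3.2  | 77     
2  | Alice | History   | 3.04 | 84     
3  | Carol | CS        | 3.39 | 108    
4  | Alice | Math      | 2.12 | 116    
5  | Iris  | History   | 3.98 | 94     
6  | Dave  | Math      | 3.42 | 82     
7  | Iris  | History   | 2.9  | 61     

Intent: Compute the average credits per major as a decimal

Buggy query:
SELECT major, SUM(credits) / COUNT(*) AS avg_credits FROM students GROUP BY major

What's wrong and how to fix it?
Bug: SUM(credits) and COUNT(*) are both integers; the division truncates the fractional part

Fix: Cast one side to REAL so the division keeps the fractional part

Corrected query:
SELECT major, SUM(credits) * 1.0 / COUNT(*) AS avg_credits FROM students GROUP BY major

Result:
major     | avg_credits
----------+------------
CS        | 108        
Economics | 77         
History   | 79.666667  
Math      | 99         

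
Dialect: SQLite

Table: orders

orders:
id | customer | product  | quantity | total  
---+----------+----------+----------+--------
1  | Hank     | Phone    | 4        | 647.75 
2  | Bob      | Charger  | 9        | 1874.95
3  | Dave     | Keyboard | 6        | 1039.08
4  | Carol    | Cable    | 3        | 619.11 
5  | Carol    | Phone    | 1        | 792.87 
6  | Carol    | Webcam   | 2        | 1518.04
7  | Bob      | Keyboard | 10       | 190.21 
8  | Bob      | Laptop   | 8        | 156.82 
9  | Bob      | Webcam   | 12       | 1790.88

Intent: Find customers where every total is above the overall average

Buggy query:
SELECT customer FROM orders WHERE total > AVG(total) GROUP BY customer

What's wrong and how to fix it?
Bug: AVG() is an aggregate; it can't sit directly in WHERE

Fix: Compute the overall average in a scalar subquery and compare each group's MIN against it in HAVING

Corrected query:
SELECT customer FROM orders GROUP BY customer HAVING MIN(total) > (SELECT AVG(total) FROM orders)

Result:
customer
--------
Dave    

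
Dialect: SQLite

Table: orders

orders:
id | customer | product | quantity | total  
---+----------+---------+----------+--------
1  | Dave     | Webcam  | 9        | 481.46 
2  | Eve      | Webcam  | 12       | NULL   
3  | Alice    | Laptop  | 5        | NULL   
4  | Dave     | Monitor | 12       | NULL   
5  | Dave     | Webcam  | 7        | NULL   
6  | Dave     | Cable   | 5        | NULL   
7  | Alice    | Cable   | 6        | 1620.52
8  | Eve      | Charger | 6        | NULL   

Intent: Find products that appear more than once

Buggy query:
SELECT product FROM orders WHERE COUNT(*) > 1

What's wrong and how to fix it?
Bug: WHERE can't reference COUNT(*); aggregates are computed after WHERE

Fix: GROUP BY product, then filter groups with HAVING COUNT(*) > 1

Corrected query:
SELECT product FROM orders GROUP BY product HAVING COUNT(*) > 1

Result:
product
-------
Cable  
Webcam 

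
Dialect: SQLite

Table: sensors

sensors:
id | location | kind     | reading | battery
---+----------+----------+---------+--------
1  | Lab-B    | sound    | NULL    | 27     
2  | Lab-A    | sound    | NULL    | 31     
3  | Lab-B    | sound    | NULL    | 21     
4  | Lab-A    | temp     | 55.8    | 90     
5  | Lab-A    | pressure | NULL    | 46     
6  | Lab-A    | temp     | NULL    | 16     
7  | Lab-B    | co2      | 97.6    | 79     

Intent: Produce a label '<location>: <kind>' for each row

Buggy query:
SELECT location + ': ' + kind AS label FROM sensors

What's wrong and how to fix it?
Bug: SQLite uses || for string concatenation; + coerces text to numbers (yielding 0)

Fix: Replace + with || to concatenate text

Corrected query:
SELECT location || ': ' || kind AS label FROM sensors

Result:
label          
---------------
Lab-B: sound   
Lab-A: sound   
Lab-B: sound   
Lab-A: temp    
Lab-A: pressure
Lab-A: temp    
Lab-B: co2     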